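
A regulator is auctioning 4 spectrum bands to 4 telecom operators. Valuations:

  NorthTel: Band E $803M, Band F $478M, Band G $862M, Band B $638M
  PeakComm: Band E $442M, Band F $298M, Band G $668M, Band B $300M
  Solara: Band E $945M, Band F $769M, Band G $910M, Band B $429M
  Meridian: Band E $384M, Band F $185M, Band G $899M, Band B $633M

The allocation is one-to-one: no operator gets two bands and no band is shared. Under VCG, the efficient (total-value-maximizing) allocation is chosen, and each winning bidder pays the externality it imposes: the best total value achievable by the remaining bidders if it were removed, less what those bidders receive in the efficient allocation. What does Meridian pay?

Efficient allocation: NorthTel→Band E ($803M), PeakComm→Band G ($668M), Solara→Band F ($769M), Meridian→Band B ($633M); total welfare W = $2873M.
Meridian receives Band B at value $633M, so the others get W − 633 = $2240M.
Without Meridian: best allocation of the remaining 3 bidders over all 4 bands is NorthTel→Band B ($638M), PeakComm→Band G ($668M), Solara→Band E ($945M), total $2251M.
VCG payment = (others' best without Meridian) − (others' welfare with Meridian) = 2251 − 2240 = $11M.

Meridian pays $11M.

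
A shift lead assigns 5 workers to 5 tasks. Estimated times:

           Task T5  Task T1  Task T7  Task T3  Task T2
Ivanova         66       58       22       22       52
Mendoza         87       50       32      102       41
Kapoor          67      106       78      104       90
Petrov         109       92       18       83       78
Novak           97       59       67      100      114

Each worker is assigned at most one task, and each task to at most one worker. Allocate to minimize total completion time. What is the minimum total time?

Minimum total: 207 min

Optimal: Ivanova→Task T3 (22 min), Mendoza→Task T2 (41 min), Kapoor→Task T5 (67 min), Petrov→Task T7 (18 min), Novak→Task T1 (59 min) — total 22+41+67+18+59 = 207 min.
Row-greedy (each worker in turn takes its cheapest remaining task) gives 272 min, worse by 65.
Every other assignment is strictly worse.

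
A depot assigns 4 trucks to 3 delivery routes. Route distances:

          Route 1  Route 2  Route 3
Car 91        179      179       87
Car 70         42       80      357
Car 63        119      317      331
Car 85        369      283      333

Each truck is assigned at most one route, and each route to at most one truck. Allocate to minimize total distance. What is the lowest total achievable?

This is a one-to-one assignment (minimum-cost bipartite matching).
Optimal: Car 63→Route 1 (119 km), Car 70→Route 2 (80 km), Car 91→Route 3 (87 km) — total 119+80+87 = 286 km.
Every other assignment is strictly worse.

Min total: 286 km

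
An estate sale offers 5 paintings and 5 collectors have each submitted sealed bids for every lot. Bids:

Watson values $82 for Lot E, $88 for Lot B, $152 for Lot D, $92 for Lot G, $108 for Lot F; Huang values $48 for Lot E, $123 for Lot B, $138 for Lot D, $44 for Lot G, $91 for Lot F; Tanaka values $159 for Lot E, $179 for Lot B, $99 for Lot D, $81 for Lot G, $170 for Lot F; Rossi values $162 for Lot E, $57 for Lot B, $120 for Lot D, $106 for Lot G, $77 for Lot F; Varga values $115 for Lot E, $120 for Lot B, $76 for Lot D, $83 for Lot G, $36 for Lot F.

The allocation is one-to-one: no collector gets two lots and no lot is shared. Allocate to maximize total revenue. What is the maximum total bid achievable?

Treat this as an assignment problem: match each collector to one lot.
Optimal: Watson→Lot D ($152), Huang→Lot B ($123), Tanaka→Lot F ($170), Rossi→Lot E ($162), Varga→Lot G ($83) — total 152+123+170+162+83 = $690.
Max-entry greedy (repeatedly take the single best remaining cell) gives $667, worse by 23.
Checked against all permutations: $690 is optimal.

Maximum total: $690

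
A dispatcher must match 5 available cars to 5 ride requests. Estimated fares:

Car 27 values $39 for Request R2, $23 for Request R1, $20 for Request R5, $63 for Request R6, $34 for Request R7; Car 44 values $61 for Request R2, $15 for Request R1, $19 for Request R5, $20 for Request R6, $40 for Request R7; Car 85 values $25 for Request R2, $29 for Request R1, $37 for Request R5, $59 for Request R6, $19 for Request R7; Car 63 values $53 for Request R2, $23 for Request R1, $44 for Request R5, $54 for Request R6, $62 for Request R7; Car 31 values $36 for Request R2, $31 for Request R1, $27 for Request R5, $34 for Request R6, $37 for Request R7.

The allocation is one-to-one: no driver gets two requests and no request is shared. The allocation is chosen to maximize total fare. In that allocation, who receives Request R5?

Car 85 receives Request R5.

Optimal: Car 27→Request R6 ($63), Car 44→Request R2 ($61), Car 85→Request R5 ($37), Car 63→Request R7 ($62), Car 31→Request R1 ($31) — total 63+61+37+62+31 = $254.
Column-greedy (each request in turn goes to its best remaining driver) gives $218, worse by 36.
Next-best assignment: Car 27→Request R6, Car 44→Request R2, Car 85→Request R1, Car 63→Request R7, Car 31→Request R5 = $242.
No other one-to-one assignment exceeds $254.
Car 85's own top request is Request R6 ($59), but forcing Car 85→Request R6 and reassigning the rest optimally gives only $233 — worse by 21.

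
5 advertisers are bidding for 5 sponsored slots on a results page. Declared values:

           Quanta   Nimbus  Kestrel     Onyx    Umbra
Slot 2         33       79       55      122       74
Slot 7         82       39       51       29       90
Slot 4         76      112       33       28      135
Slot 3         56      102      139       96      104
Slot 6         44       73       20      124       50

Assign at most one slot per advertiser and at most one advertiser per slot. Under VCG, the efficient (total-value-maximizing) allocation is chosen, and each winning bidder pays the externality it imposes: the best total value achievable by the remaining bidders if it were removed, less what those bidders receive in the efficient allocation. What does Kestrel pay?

Kestrel pays $23.

Efficient allocation: Quanta→Slot 7 ($82), Nimbus→Slot 2 ($79), Kestrel→Slot 3 ($139), Onyx→Slot 6 ($124), Umbra→Slot 4 ($135); total welfare W = $559.
Kestrel receives Slot 3 at value $139, so the others get W − 139 = $420.
Without Kestrel: best allocation of the remaining 4 bidders over all 5 slots is Quanta→Slot 7 ($82), Nimbus→Slot 3 ($102), Onyx→Slot 6 ($124), Umbra→Slot 4 ($135), total $443.
VCG payment = (others' best without Kestrel) − (others' welfare with Kestrel) = 443 − 420 = $23.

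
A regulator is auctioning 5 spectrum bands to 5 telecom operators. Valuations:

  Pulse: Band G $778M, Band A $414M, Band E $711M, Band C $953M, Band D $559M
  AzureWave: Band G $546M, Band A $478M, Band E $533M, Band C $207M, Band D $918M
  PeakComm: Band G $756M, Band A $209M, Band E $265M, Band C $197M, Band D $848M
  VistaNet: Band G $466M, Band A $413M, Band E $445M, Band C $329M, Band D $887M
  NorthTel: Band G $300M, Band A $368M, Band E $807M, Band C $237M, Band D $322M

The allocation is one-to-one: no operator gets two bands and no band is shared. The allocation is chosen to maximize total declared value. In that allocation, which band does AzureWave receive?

AzureWave receives Band A.

Optimal: Pulse→Band C ($953M), AzureWave→Band A ($478M), PeakComm→Band G ($756M), VistaNet→Band D ($887M), NorthTel→Band E ($807M) — total 953+478+756+887+807 = $3881M.
Max-entry greedy (repeatedly take the single best remaining cell) gives $3847M, worse by 34.
Swapping NorthTel↔PeakComm (NorthTel→Band G $300M, PeakComm→Band E $265M) loses 998.
Every other assignment is strictly worse.
AzureWave's own top band is Band D ($918M), but forcing AzureWave→Band D and reassigning the rest optimally gives only $3847M — worse by 34.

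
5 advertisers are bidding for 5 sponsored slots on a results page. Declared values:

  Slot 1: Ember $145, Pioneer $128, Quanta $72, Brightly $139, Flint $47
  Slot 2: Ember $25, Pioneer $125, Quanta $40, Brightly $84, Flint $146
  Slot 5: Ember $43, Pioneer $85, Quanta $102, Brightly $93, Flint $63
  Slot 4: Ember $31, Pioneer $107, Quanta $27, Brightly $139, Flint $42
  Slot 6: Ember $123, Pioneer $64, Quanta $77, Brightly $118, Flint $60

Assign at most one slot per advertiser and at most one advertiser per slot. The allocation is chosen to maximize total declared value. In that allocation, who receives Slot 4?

This is a one-to-one assignment (maximum-weight bipartite matching).
Optimal: Ember→Slot 6 ($123), Pioneer→Slot 1 ($128), Quanta→Slot 5 ($102), Brightly→Slot 4 ($139), Flint→Slot 2 ($146) — total 123+128+102+139+146 = $638.
Brightly's own top slot is Slot 1 ($139), but forcing Brightly→Slot 1 and reassigning the rest optimally gives only $617 — worse by 21.

Brightly receives Slot 4.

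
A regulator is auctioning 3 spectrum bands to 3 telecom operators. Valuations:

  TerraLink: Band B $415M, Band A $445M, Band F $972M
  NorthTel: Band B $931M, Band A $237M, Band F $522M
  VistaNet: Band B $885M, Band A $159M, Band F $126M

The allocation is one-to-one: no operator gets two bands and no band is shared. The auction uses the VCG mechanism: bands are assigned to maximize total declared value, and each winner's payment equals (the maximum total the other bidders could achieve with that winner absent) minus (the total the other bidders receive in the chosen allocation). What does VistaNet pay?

VistaNet pays $694M.

Efficient allocation: TerraLink→Band F ($972M), NorthTel→Band A ($237M), VistaNet→Band B ($885M); total welfare W = $2094M.
VistaNet receives Band B at value $885M, so the others get W − 885 = $1209M.
Without VistaNet: best allocation of the remaining 2 bidders over all 3 bands is TerraLink→Band F ($972M), NorthTel→Band B ($931M), total $1903M.
VCG payment = (others' best without VistaNet) − (others' welfare with VistaNet) = 1903 − 1209 = $694M.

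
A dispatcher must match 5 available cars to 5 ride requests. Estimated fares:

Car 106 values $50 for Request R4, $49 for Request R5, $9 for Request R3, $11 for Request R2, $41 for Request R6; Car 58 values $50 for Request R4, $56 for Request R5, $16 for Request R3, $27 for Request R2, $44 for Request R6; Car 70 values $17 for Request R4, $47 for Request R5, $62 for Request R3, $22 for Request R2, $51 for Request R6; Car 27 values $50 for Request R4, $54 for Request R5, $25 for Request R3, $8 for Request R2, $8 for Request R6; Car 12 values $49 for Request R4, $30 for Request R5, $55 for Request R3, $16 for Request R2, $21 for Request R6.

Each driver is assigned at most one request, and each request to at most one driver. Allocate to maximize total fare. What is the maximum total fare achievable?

Optimal: Car 106→Request R4 ($50), Car 58→Request R2 ($27), Car 70→Request R6 ($51), Car 27→Request R5 ($54), Car 12→Request R3 ($55) — total 50+27+51+54+55 = $237.
No other one-to-one assignment exceeds $237.

Maximum total: $237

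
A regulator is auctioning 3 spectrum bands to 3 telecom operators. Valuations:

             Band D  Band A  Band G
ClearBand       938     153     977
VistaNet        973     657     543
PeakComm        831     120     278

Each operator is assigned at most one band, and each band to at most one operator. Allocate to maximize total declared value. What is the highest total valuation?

Max total: $2465M

Optimal: ClearBand→Band G ($977M), VistaNet→Band A ($657M), PeakComm→Band D ($831M) — total 977+657+831 = $2465M.
Row-greedy (each operator in turn takes its best remaining band) gives $2070M, worse by 395.
Next-best assignment: ClearBand→Band G, VistaNet→Band D, PeakComm→Band A = $2070M.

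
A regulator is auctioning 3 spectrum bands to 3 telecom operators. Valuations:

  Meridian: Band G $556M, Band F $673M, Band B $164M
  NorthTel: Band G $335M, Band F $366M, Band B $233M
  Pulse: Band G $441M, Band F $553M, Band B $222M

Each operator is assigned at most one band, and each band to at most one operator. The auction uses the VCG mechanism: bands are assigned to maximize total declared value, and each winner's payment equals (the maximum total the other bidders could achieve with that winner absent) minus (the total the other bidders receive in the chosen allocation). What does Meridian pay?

Meridian pays $214M.

Efficient allocation: Meridian→Band F ($673M), NorthTel→Band B ($233M), Pulse→Band G ($441M); total welfare W = $1347M.
Meridian receives Band F at value $673M, so the others get W − 673 = $674M.
Without Meridian: best allocation of the remaining 2 bidders over all 3 bands is NorthTel→Band G ($335M), Pulse→Band F ($553M), total $888M.
VCG payment = (others' best without Meridian) − (others' welfare with Meridian) = 888 − 674 = $214M.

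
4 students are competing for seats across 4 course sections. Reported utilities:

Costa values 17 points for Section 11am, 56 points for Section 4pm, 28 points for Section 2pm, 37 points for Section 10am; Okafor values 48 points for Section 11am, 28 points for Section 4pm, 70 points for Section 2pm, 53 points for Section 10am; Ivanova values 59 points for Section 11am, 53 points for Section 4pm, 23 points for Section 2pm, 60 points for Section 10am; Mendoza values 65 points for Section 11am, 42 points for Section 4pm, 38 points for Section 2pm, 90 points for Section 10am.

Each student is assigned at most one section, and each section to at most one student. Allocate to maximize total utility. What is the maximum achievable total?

Treat this as an assignment problem: match each student to one section.
Optimal: Costa→Section 4pm (56 points), Okafor→Section 2pm (70 points), Ivanova→Section 11am (59 points), Mendoza→Section 10am (90 points) — total 56+70+59+90 = 275 points.
Next-best assignment: Costa→Section 4pm, Okafor→Section 2pm, Ivanova→Section 10am, Mendoza→Section 11am = 251 points.
Swapping Ivanova↔Okafor (Ivanova→Section 2pm 23 points, Okafor→Section 11am 48 points) loses 58.

Maximum total: 275 points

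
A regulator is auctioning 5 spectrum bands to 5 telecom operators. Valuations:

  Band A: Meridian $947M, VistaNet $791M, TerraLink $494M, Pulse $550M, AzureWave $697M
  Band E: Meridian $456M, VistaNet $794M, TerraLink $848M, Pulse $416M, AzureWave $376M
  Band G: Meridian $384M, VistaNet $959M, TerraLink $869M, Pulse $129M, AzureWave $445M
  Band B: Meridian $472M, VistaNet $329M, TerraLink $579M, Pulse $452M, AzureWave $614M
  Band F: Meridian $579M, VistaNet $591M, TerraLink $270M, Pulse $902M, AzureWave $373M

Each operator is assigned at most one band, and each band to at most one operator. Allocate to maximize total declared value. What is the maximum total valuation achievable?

Max total: $4270M

This is the linear assignment problem.
Optimal: Meridian→Band A ($947M), VistaNet→Band G ($959M), TerraLink→Band E ($848M), Pulse→Band F ($902M), AzureWave→Band B ($614M) — total 947+959+848+902+614 = $4270M.
No other one-to-one assignment exceeds $4270M.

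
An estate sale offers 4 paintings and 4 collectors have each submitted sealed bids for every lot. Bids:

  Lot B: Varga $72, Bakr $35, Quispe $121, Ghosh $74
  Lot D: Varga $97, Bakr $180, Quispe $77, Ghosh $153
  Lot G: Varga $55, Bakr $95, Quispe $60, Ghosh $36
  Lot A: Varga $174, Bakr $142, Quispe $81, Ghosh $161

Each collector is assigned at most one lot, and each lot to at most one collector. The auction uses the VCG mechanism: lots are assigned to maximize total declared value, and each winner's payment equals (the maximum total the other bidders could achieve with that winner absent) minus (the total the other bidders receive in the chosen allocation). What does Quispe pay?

Quispe pays $6.

Efficient allocation: Varga→Lot A ($174), Bakr→Lot G ($95), Quispe→Lot B ($121), Ghosh→Lot D ($153); total welfare W = $543.
Quispe receives Lot B at value $121, so the others get W − 121 = $422.
Without Quispe: best allocation of the remaining 3 bidders over all 4 lots is Varga→Lot A ($174), Bakr→Lot D ($180), Ghosh→Lot B ($74), total $428.
VCG payment = (others' best without Quispe) − (others' welfare with Quispe) = 428 − 422 = $6.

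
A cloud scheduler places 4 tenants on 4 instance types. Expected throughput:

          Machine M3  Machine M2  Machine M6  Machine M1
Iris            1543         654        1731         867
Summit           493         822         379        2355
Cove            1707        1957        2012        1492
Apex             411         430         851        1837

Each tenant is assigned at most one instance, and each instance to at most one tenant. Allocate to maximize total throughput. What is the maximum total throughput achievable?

Optimal: Iris→Machine M3 (1543 ops/s), Summit→Machine M1 (2355 ops/s), Cove→Machine M2 (1957 ops/s), Apex→Machine M6 (851 ops/s) — total 1543+2355+1957+851 = 6706 ops/s.
Column-greedy (each instance in turn goes to its best remaining tenant) gives 6097 ops/s, worse by 609.

Maximum total: 6706 ops/s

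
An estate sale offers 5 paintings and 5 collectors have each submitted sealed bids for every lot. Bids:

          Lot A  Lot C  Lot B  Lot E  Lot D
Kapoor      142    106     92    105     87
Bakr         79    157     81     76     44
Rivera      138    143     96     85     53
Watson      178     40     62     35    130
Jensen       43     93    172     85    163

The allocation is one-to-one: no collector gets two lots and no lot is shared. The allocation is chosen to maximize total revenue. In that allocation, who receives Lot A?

This is the linear assignment problem.
Optimal: Kapoor→Lot E ($105), Bakr→Lot C ($157), Rivera→Lot A ($138), Watson→Lot D ($130), Jensen→Lot B ($172) — total 105+157+138+130+172 = $702.
Max-entry greedy (repeatedly take the single best remaining cell) gives $665, worse by 37.
Next-best assignment: Kapoor→Lot E, Bakr→Lot C, Rivera→Lot B, Watson→Lot A, Jensen→Lot D = $699.
Rivera's own top lot is Lot C ($143), but forcing Rivera→Lot C and reassigning the rest optimally gives only $670 — worse by 32.

Rivera receives Lot A.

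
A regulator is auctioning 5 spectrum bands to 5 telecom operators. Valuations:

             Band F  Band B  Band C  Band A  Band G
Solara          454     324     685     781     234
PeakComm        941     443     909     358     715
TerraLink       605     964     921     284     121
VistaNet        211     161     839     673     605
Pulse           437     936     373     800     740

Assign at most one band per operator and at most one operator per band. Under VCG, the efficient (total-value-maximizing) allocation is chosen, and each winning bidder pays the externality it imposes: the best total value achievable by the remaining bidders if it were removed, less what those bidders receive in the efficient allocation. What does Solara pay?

Efficient allocation: Solara→Band A ($781M), PeakComm→Band F ($941M), TerraLink→Band B ($964M), VistaNet→Band C ($839M), Pulse→Band G ($740M); total welfare W = $4265M.
Solara receives Band A at value $781M, so the others get W − 781 = $3484M.
Without Solara: best allocation of the remaining 4 bidders over all 5 bands is PeakComm→Band F ($941M), TerraLink→Band B ($964M), VistaNet→Band C ($839M), Pulse→Band A ($800M), total $3544M.
VCG payment = (others' best without Solara) − (others' welfare with Solara) = 3544 − 3484 = $60M.

Solara pays $60M.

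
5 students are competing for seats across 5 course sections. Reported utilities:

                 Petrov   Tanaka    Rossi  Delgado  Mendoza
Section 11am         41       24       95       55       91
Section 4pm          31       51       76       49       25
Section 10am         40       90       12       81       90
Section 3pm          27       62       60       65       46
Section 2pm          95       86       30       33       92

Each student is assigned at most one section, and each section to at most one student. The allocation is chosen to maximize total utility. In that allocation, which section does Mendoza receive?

Mendoza receives Section 11am.

Optimal: Petrov→Section 2pm (95 points), Tanaka→Section 10am (90 points), Rossi→Section 4pm (76 points), Delgado→Section 3pm (65 points), Mendoza→Section 11am (91 points) — total 95+90+76+65+91 = 417 points.
Checked against all permutations: 417 points is optimal.
Mendoza's own top section is Section 2pm (92 points), but forcing Mendoza→Section 2pm and reassigning the rest optimally gives only 373 points — worse by 44.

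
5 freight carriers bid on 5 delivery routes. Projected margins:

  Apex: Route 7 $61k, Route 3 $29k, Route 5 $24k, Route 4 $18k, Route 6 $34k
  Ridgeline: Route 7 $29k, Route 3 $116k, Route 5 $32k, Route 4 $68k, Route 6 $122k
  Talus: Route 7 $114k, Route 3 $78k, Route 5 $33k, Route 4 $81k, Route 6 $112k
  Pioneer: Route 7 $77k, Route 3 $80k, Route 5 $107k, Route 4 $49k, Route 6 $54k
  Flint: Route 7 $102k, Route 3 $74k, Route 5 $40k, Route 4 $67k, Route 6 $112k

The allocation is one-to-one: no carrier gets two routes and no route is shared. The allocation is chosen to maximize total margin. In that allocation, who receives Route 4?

Talus receives Route 4.

Optimal: Apex→Route 7 ($61k), Ridgeline→Route 3 ($116k), Talus→Route 4 ($81k), Pioneer→Route 5 ($107k), Flint→Route 6 ($112k) — total 61+116+81+107+112 = $477k.
Row-greedy (each carrier in turn takes its best remaining route) gives $445k, worse by 32.
Talus's own top route is Route 7 ($114k), but forcing Talus→Route 7 and reassigning the rest optimally gives only $467k — worse by 10.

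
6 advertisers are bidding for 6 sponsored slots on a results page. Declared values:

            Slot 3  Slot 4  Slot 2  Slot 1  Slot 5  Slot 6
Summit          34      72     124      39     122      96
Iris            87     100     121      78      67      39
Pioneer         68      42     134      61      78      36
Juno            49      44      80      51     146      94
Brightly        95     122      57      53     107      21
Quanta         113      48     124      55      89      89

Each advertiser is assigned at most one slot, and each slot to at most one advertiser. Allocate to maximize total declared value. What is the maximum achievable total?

Maximum total: $689

Optimal: Summit→Slot 6 ($96), Iris→Slot 1 ($78), Pioneer→Slot 2 ($134), Juno→Slot 5 ($146), Brightly→Slot 4 ($122), Quanta→Slot 3 ($113) — total 96+78+134+146+122+113 = $689.
Row-greedy (each advertiser in turn takes its best remaining slot) gives $546, worse by 143.
Next-best assignment: Summit→Slot 5, Iris→Slot 1, Pioneer→Slot 2, Juno→Slot 6, Brightly→Slot 4, Quanta→Slot 3 = $663.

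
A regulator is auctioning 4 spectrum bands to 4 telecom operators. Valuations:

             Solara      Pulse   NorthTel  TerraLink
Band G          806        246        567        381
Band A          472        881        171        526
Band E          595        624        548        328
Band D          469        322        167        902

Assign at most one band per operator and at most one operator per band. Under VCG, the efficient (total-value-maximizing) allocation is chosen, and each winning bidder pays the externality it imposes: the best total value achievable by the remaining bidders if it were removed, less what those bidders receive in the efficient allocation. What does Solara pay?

Efficient allocation: Solara→Band G ($806M), Pulse→Band A ($881M), NorthTel→Band E ($548M), TerraLink→Band D ($902M); total welfare W = $3137M.
Solara receives Band G at value $806M, so the others get W − 806 = $2331M.
Without Solara: best allocation of the remaining 3 bidders over all 4 bands is Pulse→Band A ($881M), NorthTel→Band G ($567M), TerraLink→Band D ($902M), total $2350M.
VCG payment = (others' best without Solara) − (others' welfare with Solara) = 2350 − 2331 = $19M.

Solara pays $19M.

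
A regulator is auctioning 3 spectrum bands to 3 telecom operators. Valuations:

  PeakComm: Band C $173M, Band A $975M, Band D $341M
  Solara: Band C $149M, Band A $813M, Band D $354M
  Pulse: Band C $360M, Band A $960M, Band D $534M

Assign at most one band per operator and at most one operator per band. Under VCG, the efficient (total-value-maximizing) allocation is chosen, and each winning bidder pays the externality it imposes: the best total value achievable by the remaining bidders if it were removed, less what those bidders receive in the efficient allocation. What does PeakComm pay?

Efficient allocation: PeakComm→Band A ($975M), Solara→Band D ($354M), Pulse→Band C ($360M); total welfare W = $1689M.
PeakComm receives Band A at value $975M, so the others get W − 975 = $714M.
Without PeakComm: best allocation of the remaining 2 bidders over all 3 bands is Solara→Band A ($813M), Pulse→Band D ($534M), total $1347M.
VCG payment = (others' best without PeakComm) − (others' welfare with PeakComm) = 1347 − 714 = $633M.

PeakComm pays $633M.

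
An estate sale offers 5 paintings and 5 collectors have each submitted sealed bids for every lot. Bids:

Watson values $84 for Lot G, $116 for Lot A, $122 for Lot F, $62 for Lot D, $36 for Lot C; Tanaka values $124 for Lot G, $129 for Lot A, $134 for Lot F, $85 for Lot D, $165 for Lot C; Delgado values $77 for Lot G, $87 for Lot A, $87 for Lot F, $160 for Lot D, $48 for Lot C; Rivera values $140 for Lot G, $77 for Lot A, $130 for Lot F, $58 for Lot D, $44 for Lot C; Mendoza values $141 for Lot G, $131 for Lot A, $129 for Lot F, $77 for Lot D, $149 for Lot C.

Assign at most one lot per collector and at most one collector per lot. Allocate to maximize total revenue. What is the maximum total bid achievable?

This is the linear assignment problem.
Optimal: Watson→Lot F ($122), Tanaka→Lot C ($165), Delgado→Lot D ($160), Rivera→Lot G ($140), Mendoza→Lot A ($131) — total 122+165+160+140+131 = $718.
Column-greedy (each lot in turn goes to its best remaining collector) gives $596, worse by 122.
Next-best assignment: Watson→Lot A, Tanaka→Lot C, Delgado→Lot D, Rivera→Lot F, Mendoza→Lot G = $712.
Swapping Tanaka↔Delgado (Tanaka→Lot D $85, Delgado→Lot C $48) loses 192.
Every other assignment is strictly worse.

Maximum total: $718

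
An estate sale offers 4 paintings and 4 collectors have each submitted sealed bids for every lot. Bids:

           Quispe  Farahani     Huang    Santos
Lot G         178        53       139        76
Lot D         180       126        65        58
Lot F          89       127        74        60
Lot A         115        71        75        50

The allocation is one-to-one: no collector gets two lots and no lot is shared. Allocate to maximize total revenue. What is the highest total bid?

Maximum total: $496

Optimal: Quispe→Lot D ($180), Farahani→Lot F ($127), Huang→Lot G ($139), Santos→Lot A ($50) — total 180+127+139+50 = $496.
Column-greedy (each lot in turn goes to its best remaining collector) gives $428, worse by 68.
No other one-to-one assignment exceeds $496.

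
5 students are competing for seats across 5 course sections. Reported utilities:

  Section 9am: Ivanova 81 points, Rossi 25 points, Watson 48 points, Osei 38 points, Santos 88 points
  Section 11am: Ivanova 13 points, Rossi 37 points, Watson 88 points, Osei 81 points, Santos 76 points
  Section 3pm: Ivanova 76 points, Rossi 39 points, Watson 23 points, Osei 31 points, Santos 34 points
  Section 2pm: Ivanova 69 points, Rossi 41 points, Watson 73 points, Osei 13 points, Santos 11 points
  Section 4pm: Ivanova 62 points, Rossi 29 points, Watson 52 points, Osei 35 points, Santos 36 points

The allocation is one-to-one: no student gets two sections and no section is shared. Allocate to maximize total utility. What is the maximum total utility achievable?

Max total: 347 points

This is a one-to-one assignment (maximum-weight bipartite matching).
Optimal: Ivanova→Section 3pm (76 points), Rossi→Section 4pm (29 points), Watson→Section 2pm (73 points), Osei→Section 11am (81 points), Santos→Section 9am (88 points) — total 76+29+73+81+88 = 347 points.
Row-greedy (each student in turn takes its best remaining section) gives 279 points, worse by 68.
Next-best assignment: Ivanova→Section 4pm, Rossi→Section 3pm, Watson→Section 2pm, Osei→Section 11am, Santos→Section 9am = 343 points.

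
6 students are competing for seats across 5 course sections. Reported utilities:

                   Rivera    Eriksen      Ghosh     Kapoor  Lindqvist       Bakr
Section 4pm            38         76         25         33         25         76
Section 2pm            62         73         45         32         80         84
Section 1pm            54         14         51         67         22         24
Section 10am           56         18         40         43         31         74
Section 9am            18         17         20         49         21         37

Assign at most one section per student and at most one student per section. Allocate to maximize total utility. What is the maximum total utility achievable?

Max total: 333 points

Optimal: Eriksen→Section 4pm (76 points), Lindqvist→Section 2pm (80 points), Rivera→Section 1pm (54 points), Bakr→Section 10am (74 points), Kapoor→Section 9am (49 points) — total 76+80+54+74+49 = 333 points.
Next-best assignment: Eriksen→Section 4pm, Lindqvist→Section 2pm, Ghosh→Section 1pm, Bakr→Section 10am, Kapoor→Section 9am = 330 points.
Swapping Rivera↔Bakr (Rivera→Section 10am 56 points, Bakr→Section 1pm 24 points) loses 48.
Checked against all permutations: 333 points is optimal.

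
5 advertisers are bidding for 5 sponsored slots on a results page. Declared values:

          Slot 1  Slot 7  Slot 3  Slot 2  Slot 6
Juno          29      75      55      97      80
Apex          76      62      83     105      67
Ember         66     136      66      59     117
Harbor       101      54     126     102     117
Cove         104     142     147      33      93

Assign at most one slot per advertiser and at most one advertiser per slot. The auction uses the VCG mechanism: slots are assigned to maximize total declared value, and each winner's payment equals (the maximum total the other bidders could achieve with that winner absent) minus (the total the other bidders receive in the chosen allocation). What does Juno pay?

Juno pays $29.

Efficient allocation: Juno→Slot 2 ($97), Apex→Slot 1 ($76), Ember→Slot 7 ($136), Harbor→Slot 6 ($117), Cove→Slot 3 ($147); total welfare W = $573.
Juno receives Slot 2 at value $97, so the others get W − 97 = $476.
Without Juno: best allocation of the remaining 4 bidders over all 5 slots is Apex→Slot 2 ($105), Ember→Slot 7 ($136), Harbor→Slot 6 ($117), Cove→Slot 3 ($147), total $505.
VCG payment = (others' best without Juno) − (others' welfare with Juno) = 505 − 476 = $29.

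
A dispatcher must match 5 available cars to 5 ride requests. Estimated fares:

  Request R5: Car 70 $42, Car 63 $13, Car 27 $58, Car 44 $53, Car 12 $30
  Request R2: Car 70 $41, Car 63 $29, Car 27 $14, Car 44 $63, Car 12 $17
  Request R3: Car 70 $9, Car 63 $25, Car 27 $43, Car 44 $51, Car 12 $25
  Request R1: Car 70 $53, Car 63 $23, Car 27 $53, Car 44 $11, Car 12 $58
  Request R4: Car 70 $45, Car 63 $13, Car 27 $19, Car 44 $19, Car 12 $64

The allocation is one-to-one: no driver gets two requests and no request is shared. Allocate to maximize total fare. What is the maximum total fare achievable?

This is a one-to-one assignment (maximum-weight bipartite matching).
Optimal: Car 70→Request R1 ($53), Car 63→Request R3 ($25), Car 27→Request R5 ($58), Car 44→Request R2 ($63), Car 12→Request R4 ($64) — total 53+25+58+63+64 = $263.
Column-greedy (each request in turn goes to its best remaining driver) gives $249, worse by 14.
Next-best assignment: Car 70→Request R1, Car 63→Request R2, Car 27→Request R5, Car 44→Request R3, Car 12→Request R4 = $255.
Swapping Car 70↔Car 44 (Car 70→Request R2 $41, Car 44→Request R1 $11) loses 64.
Every other assignment is strictly worse.

Max total: $263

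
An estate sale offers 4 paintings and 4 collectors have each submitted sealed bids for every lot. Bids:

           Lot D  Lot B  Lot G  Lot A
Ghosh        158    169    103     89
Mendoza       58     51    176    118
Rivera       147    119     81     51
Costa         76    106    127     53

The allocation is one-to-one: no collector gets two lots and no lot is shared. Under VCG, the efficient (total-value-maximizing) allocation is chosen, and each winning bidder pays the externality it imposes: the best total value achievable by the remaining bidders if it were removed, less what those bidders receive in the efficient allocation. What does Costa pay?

Costa pays $58.

Efficient allocation: Ghosh→Lot B ($169), Mendoza→Lot A ($118), Rivera→Lot D ($147), Costa→Lot G ($127); total welfare W = $561.
Costa receives Lot G at value $127, so the others get W − 127 = $434.
Without Costa: best allocation of the remaining 3 bidders over all 4 lots is Ghosh→Lot B ($169), Mendoza→Lot G ($176), Rivera→Lot D ($147), total $492.
VCG payment = (others' best without Costa) − (others' welfare with Costa) = 492 − 434 = $58.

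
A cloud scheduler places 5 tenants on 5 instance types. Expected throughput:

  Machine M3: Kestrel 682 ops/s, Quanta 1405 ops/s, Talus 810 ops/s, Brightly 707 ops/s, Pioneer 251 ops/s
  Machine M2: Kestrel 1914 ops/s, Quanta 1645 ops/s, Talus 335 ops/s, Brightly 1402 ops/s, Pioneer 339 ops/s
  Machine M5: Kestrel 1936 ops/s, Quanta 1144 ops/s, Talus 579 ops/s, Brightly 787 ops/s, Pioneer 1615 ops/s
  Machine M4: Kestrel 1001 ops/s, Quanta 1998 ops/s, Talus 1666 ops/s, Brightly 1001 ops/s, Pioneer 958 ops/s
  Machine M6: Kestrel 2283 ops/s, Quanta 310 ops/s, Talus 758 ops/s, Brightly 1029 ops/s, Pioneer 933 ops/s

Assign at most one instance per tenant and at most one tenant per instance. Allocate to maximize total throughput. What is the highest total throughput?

Maximum total: 8371 ops/s

Optimal: Kestrel→Machine M6 (2283 ops/s), Quanta→Machine M3 (1405 ops/s), Talus→Machine M4 (1666 ops/s), Brightly→Machine M2 (1402 ops/s), Pioneer→Machine M5 (1615 ops/s) — total 2283+1405+1666+1402+1615 = 8371 ops/s.
Row-greedy (each tenant in turn takes its best remaining instance) gives 8108 ops/s, worse by 263.
Next-best assignment: Kestrel→Machine M6, Quanta→Machine M4, Talus→Machine M3, Brightly→Machine M2, Pioneer→Machine M5 = 8108 ops/s.
Every other assignment is strictly worse.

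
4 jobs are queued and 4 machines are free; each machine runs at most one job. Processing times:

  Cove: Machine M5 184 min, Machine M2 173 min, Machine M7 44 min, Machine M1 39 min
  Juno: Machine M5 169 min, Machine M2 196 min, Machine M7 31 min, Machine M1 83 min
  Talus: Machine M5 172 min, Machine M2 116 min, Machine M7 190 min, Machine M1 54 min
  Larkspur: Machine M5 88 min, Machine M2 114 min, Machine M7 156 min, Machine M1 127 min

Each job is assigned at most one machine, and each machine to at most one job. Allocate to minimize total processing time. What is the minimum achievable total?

Min total: 274 min

This is a one-to-one assignment (minimum-cost bipartite matching).
Optimal: Cove→Machine M1 (39 min), Juno→Machine M7 (31 min), Talus→Machine M2 (116 min), Larkspur→Machine M5 (88 min) — total 39+31+116+88 = 274 min.
Next-best assignment: Cove→Machine M7, Juno→Machine M1, Talus→Machine M2, Larkspur→Machine M5 = 331 min.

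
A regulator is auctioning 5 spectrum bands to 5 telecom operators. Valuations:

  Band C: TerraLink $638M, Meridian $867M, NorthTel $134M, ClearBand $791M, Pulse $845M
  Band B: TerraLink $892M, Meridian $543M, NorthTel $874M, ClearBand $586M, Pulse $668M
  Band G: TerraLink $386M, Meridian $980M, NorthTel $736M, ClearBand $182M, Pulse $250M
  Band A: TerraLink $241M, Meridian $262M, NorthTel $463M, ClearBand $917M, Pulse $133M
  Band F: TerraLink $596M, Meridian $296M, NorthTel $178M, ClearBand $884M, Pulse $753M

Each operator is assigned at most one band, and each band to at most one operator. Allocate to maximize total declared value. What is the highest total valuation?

Optimal: TerraLink→Band F ($596M), Meridian→Band G ($980M), NorthTel→Band B ($874M), ClearBand→Band A ($917M), Pulse→Band C ($845M) — total 596+980+874+917+845 = $4212M.
Max-entry greedy (repeatedly take the single best remaining cell) gives $3812M, worse by 400.
Checked against all permutations: $4212M is optimal.

Maximum total: $4212M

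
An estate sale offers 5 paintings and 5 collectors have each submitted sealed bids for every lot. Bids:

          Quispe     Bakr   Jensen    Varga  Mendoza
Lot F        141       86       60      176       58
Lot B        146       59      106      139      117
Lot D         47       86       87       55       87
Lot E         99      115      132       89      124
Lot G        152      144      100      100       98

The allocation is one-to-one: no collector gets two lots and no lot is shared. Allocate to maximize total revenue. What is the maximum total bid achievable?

Treat this as an assignment problem: match each collector to one lot.
Optimal: Quispe→Lot B ($146), Bakr→Lot G ($144), Jensen→Lot E ($132), Varga→Lot F ($176), Mendoza→Lot D ($87) — total 146+144+132+176+87 = $685.
Row-greedy (each collector in turn takes its best remaining lot) gives $636, worse by 49.
Next-best assignment: Quispe→Lot B, Bakr→Lot G, Jensen→Lot D, Varga→Lot F, Mendoza→Lot E = $677.

Max total: $685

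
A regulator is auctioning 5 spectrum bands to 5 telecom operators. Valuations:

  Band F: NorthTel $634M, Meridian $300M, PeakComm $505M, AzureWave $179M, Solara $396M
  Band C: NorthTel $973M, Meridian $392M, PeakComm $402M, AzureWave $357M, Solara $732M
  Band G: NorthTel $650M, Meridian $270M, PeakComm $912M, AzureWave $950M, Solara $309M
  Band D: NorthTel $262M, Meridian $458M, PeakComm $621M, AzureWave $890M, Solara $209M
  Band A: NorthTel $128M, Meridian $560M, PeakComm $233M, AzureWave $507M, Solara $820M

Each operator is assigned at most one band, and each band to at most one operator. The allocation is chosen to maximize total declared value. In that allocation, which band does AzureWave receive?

This is a one-to-one assignment (maximum-weight bipartite matching).
Optimal: NorthTel→Band C ($973M), Meridian→Band F ($300M), PeakComm→Band G ($912M), AzureWave→Band D ($890M), Solara→Band A ($820M) — total 973+300+912+890+820 = $3895M.
Next-best assignment: NorthTel→Band C, Meridian→Band A, PeakComm→Band G, AzureWave→Band D, Solara→Band F = $3731M.
Swapping AzureWave↔Meridian (AzureWave→Band F $179M, Meridian→Band D $458M) loses 553.
AzureWave's own top band is Band G ($950M), but forcing AzureWave→Band G and reassigning the rest optimally gives only $3706M — worse by 189.

AzureWave receives Band D.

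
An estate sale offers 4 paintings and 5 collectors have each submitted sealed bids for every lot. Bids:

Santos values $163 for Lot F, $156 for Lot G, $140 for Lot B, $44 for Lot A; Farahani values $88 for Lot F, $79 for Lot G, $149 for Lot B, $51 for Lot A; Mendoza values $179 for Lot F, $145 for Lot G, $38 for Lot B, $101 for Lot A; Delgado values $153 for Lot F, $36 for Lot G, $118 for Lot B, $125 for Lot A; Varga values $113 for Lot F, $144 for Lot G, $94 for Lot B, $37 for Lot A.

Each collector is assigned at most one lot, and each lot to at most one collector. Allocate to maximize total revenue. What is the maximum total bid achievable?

This is a one-to-one assignment (maximum-weight bipartite matching).
Optimal: Mendoza→Lot F ($179), Santos→Lot G ($156), Farahani→Lot B ($149), Delgado→Lot A ($125) — total 179+156+149+125 = $609.
Row-greedy (each collector in turn takes its best remaining lot) gives $582, worse by 27.
Next-best assignment: Mendoza→Lot F, Varga→Lot G, Farahani→Lot B, Delgado→Lot A = $597.
Swapping Farahani↔Mendoza (Farahani→Lot F $88, Mendoza→Lot B $38) loses 202.
No other one-to-one assignment exceeds $609.

Maximum total: $609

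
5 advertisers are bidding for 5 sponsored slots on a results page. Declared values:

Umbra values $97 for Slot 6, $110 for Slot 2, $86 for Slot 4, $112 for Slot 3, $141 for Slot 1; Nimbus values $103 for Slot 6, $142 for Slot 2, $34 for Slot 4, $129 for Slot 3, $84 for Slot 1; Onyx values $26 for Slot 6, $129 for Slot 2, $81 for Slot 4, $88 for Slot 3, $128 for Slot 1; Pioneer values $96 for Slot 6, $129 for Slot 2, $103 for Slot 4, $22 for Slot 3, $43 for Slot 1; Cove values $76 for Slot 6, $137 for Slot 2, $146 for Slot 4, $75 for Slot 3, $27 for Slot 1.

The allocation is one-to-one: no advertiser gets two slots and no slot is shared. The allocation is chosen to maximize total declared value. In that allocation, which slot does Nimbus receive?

Optimal: Umbra→Slot 1 ($141), Nimbus→Slot 3 ($129), Onyx→Slot 2 ($129), Pioneer→Slot 6 ($96), Cove→Slot 4 ($146) — total 141+129+129+96+146 = $641.
Column-greedy (each slot in turn goes to its best remaining advertiser) gives $583, worse by 58.
Swapping Cove↔Onyx (Cove→Slot 2 $137, Onyx→Slot 4 $81) loses 57.
No other one-to-one assignment exceeds $641.
Nimbus's own top slot is Slot 2 ($142), but forcing Nimbus→Slot 2 and reassigning the rest optimally gives only $624 — worse by 17.

Nimbus receives Slot 3.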